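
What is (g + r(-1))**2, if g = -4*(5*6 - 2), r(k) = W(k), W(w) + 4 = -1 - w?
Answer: 13456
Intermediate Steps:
W(w) = -5 - w (W(w) = -4 + (-1 - w) = -5 - w)
r(k) = -5 - k
g = -112 (g = -4*(30 - 2) = -4*28 = -112)
(g + r(-1))**2 = (-112 + (-5 - 1*(-1)))**2 = (-112 + (-5 + 1))**2 = (-112 - 4)**2 = (-116)**2 = 13456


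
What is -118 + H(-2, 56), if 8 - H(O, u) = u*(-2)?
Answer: 2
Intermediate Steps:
H(O, u) = 8 + 2*u (H(O, u) = 8 - u*(-2) = 8 - (-2)*u = 8 + 2*u)
-118 + H(-2, 56) = -118 + (8 + 2*56) = -118 + (8 + 112) = -118 + 120 = 2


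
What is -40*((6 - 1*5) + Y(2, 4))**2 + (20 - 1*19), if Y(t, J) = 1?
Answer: -159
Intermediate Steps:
-40*((6 - 1*5) + Y(2, 4))**2 + (20 - 1*19) = -40*((6 - 1*5) + 1)**2 + (20 - 1*19) = -40*((6 - 5) + 1)**2 + (20 - 19) = -40*(1 + 1)**2 + 1 = -40*2**2 + 1 = -40*4 + 1 = -160 + 1 = -159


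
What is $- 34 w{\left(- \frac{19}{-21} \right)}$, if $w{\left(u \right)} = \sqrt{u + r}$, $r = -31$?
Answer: $- \frac{68 i \sqrt{3318}}{21} \approx - 186.52 i$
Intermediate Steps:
$w{\left(u \right)} = \sqrt{-31 + u}$ ($w{\left(u \right)} = \sqrt{u - 31} = \sqrt{-31 + u}$)
$- 34 w{\left(- \frac{19}{-21} \right)} = - 34 \sqrt{-31 - \frac{19}{-21}} = - 34 \sqrt{-31 - - \frac{19}{21}} = - 34 \sqrt{-31 + \frac{19}{21}} = - 34 \sqrt{- \frac{632}{21}} = - 34 \frac{2 i \sqrt{3318}}{21} = - \frac{68 i \sqrt{3318}}{21}$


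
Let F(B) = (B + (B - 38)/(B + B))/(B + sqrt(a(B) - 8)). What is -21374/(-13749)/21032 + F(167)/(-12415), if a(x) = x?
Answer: -90612697961/12443950977121950 + 55907*sqrt(159)/114985495300 ≈ -1.1508e-6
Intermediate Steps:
F(B) = (B + (-38 + B)/(2*B))/(B + sqrt(-8 + B)) (F(B) = (B + (B - 38)/(B + B))/(B + sqrt(B - 8)) = (B + (-38 + B)/((2*B)))/(B + sqrt(-8 + B)) = (B + (-38 + B)*(1/(2*B)))/(B + sqrt(-8 + B)) = (B + (-38 + B)/(2*B))/(B + sqrt(-8 + B)))
-21374/(-13749)/21032 + F(167)/(-12415) = -21374/(-13749)/21032 + ((-19 + 167**2 + (1/2)*167)/(167*(167 + sqrt(-8 + 167))))/(-12415) = -21374*(-1/13749)*(1/21032) + ((-19 + 27889 + 167/2)/(167*(167 + sqrt(159))))*(-1/12415) = (21374/13749)*(1/21032) + ((1/167)*(55907/2)/(167 + sqrt(159)))*(-1/12415) = 10687/144584484 + (55907/(334*(167 + sqrt(159))))*(-1/12415) = 10687/144584484 - 55907/(4146610*(167 + sqrt(159)))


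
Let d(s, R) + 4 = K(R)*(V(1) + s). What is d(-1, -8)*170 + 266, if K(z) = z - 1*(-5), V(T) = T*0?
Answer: 96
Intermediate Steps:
V(T) = 0
K(z) = 5 + z (K(z) = z + 5 = 5 + z)
d(s, R) = -4 + s*(5 + R) (d(s, R) = -4 + (5 + R)*(0 + s) = -4 + (5 + R)*s = -4 + s*(5 + R))
d(-1, -8)*170 + 266 = (-4 - (5 - 8))*170 + 266 = (-4 - 1*(-3))*170 + 266 = (-4 + 3)*170 + 266 = -1*170 + 266 = -170 + 266 = 96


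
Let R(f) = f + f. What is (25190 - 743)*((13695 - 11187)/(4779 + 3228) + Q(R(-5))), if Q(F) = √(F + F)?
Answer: 20437692/2669 + 48894*I*√5 ≈ 7657.4 + 1.0933e+5*I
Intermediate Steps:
R(f) = 2*f
Q(F) = √2*√F (Q(F) = √(2*F) = √2*√F)
(25190 - 743)*((13695 - 11187)/(4779 + 3228) + Q(R(-5))) = (25190 - 743)*((13695 - 11187)/(4779 + 3228) + √2*√(2*(-5))) = 24447*(2508/8007 + √2*√(-10)) = 24447*(2508*(1/8007) + √2*(I*√10)) = 24447*(836/2669 + 2*I*√5) = 20437692/2669 + 48894*I*√5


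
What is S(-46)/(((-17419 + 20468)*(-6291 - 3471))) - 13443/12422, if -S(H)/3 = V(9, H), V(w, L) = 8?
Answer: -66686949601/61622101106 ≈ -1.0822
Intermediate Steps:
S(H) = -24 (S(H) = -3*8 = -24)
S(-46)/(((-17419 + 20468)*(-6291 - 3471))) - 13443/12422 = -24*1/((-17419 + 20468)*(-6291 - 3471)) - 13443/12422 = -24/(3049*(-9762)) - 13443*1/12422 = -24/(-29764338) - 13443/12422 = -24*(-1/29764338) - 13443/12422 = 4/4960723 - 13443/12422 = -66686949601/61622101106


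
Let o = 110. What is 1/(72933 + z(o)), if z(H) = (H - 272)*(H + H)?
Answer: 1/37293 ≈ 2.6815e-5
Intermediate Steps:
z(H) = 2*H*(-272 + H) (z(H) = (-272 + H)*(2*H) = 2*H*(-272 + H))
1/(72933 + z(o)) = 1/(72933 + 2*110*(-272 + 110)) = 1/(72933 + 2*110*(-162)) = 1/(72933 - 35640) = 1/37293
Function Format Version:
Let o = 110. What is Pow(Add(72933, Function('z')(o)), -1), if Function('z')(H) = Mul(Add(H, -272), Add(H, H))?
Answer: Rational(1, 37293) ≈ 2.6815e-5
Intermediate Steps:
Function('z')(H) = Mul(2, H, Add(-272, H)) (Function('z')(H) = Mul(Add(-272, H), Mul(2, H)) = Mul(2, H, Add(-272, H)))
Pow(Add(72933, Function('z')(o)), -1) = Pow(Add(72933, Mul(2, 110, Add(-272, 110))), -1) = Pow(Add(72933, Mul(2, 110, -162)), -1) = Pow(Add(72933, -35640), -1) = Pow(37293, -1) = Rational(1, 37293)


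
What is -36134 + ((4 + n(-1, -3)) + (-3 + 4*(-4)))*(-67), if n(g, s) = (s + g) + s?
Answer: -34660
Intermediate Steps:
n(g, s) = g + 2*s (n(g, s) = (g + s) + s = g + 2*s)
-36134 + ((4 + n(-1, -3)) + (-3 + 4*(-4)))*(-67) = -36134 + ((4 + (-1 + 2*(-3))) + (-3 + 4*(-4)))*(-67) = -36134 + ((4 + (-1 - 6)) + (-3 - 16))*(-67) = -36134 + ((4 - 7) - 19)*(-67) = -36134 + (-3 - 19)*(-67) = -36134 - 22*(-67) = -36134 + 1474 = -34660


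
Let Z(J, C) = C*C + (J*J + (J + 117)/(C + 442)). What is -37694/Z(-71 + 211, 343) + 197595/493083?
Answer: 372155863390/2951395468107 ≈ 0.12609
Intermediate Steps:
Z(J, C) = C**2 + J**2 + (117 + J)/(442 + C) (Z(J, C) = C**2 + (J**2 + (117 + J)/(442 + C)) = C**2 + J**2 + (117 + J)/(442 + C))
-37694/Z(-71 + 211, 343) + 197595/493083 = -37694*(442 + 343)/(117 + (-71 + 211) + 343**3 + 442*343**2 + 442*(-71 + 211)**2 + 343*(-71 + 211)**2) + 197595/493083 = -37694*785/(117 + 140 + 40353607 + 442*117649 + 442*140**2 + 343*140**2) + 197595*(1/493083) = -37694*785/(117 + 140 + 40353607 + 52000858 + 442*19600 + 343*19600) + 21955/54787 = -37694*785/(117 + 140 + 40353607 + 52000858 + 8663200 + 6722800) + 21955/54787 = -37694/((1/785)*107740722) + 21955/54787 = -37694/107740722/785 + 21955/54787 = -37694*785/107740722 + 21955/54787 = -14794895/53870361 + 21955/54787 = 372155863390/2951395468107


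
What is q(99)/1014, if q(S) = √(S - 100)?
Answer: I/1014 ≈ 0.00098619*I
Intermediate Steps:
q(S) = √(-100 + S)
q(99)/1014 = √(-100 + 99)/1014 = √(-1)*(1/1014) = I*(1/1014) = I/1014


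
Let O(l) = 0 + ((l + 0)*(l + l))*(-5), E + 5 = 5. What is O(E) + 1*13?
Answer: 13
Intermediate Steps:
E = 0 (E = -5 + 5 = 0)
O(l) = -10*l² (O(l) = 0 + (l*(2*l))*(-5) = 0 + (2*l²)*(-5) = 0 - 10*l² = -10*l²)
O(E) + 1*13 = -10*0² + 1*13 = -10*0 + 13 = 0 + 13 = 13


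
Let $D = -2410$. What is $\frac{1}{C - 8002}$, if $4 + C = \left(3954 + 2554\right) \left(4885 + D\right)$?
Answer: $\frac{1}{16099294} \approx 6.2115 \cdot 10^{-8}$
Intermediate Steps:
$C = 16107296$ ($C = -4 + \left(3954 + 2554\right) \left(4885 - 2410\right) = -4 + 6508 \cdot 2475 = -4 + 16107300 = 16107296$)
$\frac{1}{C - 8002} = \frac{1}{16107296 - 8002} = \frac{1}{16099294}$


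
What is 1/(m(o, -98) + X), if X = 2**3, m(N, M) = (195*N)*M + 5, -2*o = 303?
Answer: 1/2895178 ≈ 3.4540e-7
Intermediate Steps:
o = -303/2 (o = -1/2*303 = -303/2 ≈ -151.50)
m(N, M) = 5 + 195*M*N (m(N, M) = 195*M*N + 5 = 5 + 195*M*N)
X = 8
1/(m(o, -98) + X) = 1/((5 + 195*(-98)*(-303/2)) + 8) = 1/((5 + 2895165) + 8) = 1/(2895170 + 8) = 1/2895178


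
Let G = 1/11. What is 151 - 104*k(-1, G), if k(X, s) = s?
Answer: 1557/11 ≈ 141.55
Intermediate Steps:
G = 1/11 ≈ 0.090909
151 - 104*k(-1, G) = 151 - 104*1/11 = 151 - 104/11 = 1557/11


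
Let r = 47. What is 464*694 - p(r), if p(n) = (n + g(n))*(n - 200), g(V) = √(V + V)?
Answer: 329207 + 153*√94 ≈ 3.3069e+5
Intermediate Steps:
g(V) = √2*√V (g(V) = √(2*V) = √2*√V)
p(n) = (-200 + n)*(n + √2*√n) (p(n) = (n + √2*√n)*(n - 200) = (n + √2*√n)*(-200 + n) = (-200 + n)*(n + √2*√n))
464*694 - p(r) = 464*694 - (47² - 200*47 + √2*47^(3/2) - 200*√2*√47) = 322016 - (2209 - 9400 + √2*(47*√47) - 200*√94) = 322016 - (2209 - 9400 + 47*√94 - 200*√94) = 322016 - (-7191 - 153*√94) = 322016 + (7191 + 153*√94) = 329207 + 153*√94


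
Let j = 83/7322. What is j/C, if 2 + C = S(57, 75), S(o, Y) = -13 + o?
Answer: 83/307524 ≈ 0.00026990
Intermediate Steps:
C = 42 (C = -2 + (-13 + 57) = -2 + 44 = 42)
j = 83/7322 (j = 83*(1/7322) = 83/7322 ≈ 0.011336)
j/C = (83/7322)/42 = (83/7322)*(1/42) = 83/307524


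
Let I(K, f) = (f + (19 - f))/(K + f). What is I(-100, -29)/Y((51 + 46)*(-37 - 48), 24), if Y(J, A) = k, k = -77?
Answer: 19/9933 ≈ 0.0019128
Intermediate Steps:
Y(J, A) = -77
I(K, f) = 19/(K + f)
I(-100, -29)/Y((51 + 46)*(-37 - 48), 24) = (19/(-100 - 29))/(-77) = (19/(-129))*(-1/77) = (19*(-1/129))*(-1/77) = -19/129*(-1/77) = 19/9933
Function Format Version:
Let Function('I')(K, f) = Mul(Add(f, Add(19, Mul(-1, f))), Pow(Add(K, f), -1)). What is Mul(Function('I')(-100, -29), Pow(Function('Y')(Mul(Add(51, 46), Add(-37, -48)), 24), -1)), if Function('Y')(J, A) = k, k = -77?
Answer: Rational(19, 9933) ≈ 0.0019128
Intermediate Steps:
Function('Y')(J, A) = -77
Function('I')(K, f) = Mul(19, Pow(Add(K, f), -1))
Mul(Function('I')(-100, -29), Pow(Function('Y')(Mul(Add(51, 46), Add(-37, -48)), 24), -1)) = Mul(Mul(19, Pow(Add(-100, -29), -1)), Pow(-77, -1)) = Mul(Mul(19, Pow(-129, -1)), Rational(-1, 77)) = Mul(Mul(19, Rational(-1, 129)), Rational(-1, 77)) = Mul(Rational(-19, 129), Rational(-1, 77)) = Rational(19, 9933)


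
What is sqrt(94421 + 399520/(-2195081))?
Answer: sqrt(454955437329125061)/2195081 ≈ 307.28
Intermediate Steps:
sqrt(94421 + 399520/(-2195081)) = sqrt(94421 + 399520*(-1/2195081)) = sqrt(94421 - 399520/2195081) = sqrt(207261343581/2195081) = sqrt(454955437329125061)/2195081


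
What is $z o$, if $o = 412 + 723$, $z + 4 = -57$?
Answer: $-69235$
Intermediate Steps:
$z = -61$ ($z = -4 - 57 = -61$)
$o = 1135$
$z o = \left(-61\right) 1135 = -69235$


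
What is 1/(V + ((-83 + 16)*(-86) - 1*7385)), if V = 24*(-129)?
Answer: -1/4719 ≈ -0.00021191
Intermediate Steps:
V = -3096
1/(V + ((-83 + 16)*(-86) - 1*7385)) = 1/(-3096 + ((-83 + 16)*(-86) - 1*7385)) = 1/(-3096 + (-67*(-86) - 7385)) = 1/(-3096 + (5762 - 7385)) = 1/(-3096 - 1623) = 1/(-4719) = -1/4719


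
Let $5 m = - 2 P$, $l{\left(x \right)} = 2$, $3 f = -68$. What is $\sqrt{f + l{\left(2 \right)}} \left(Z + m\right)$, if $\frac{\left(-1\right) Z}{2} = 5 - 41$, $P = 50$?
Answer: $\frac{52 i \sqrt{186}}{3} \approx 236.4 i$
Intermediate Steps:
$f = - \frac{68}{3}$ ($f = \frac{1}{3} \left(-68\right) = - \frac{68}{3} \approx -22.667$)
$Z = 72$ ($Z = - 2 \left(5 - 41\right) = \left(-2\right) \left(-36\right) = 72$)
$m = -20$ ($m = \frac{\left(-2\right) 50}{5} = \frac{1}{5} \left(-100\right) = -20$)
$\sqrt{f + l{\left(2 \right)}} \left(Z + m\right) = \sqrt{- \frac{68}{3} + 2} \left(72 - 20\right) = \sqrt{- \frac{62}{3}} \cdot 52 = \frac{i \sqrt{186}}{3} \cdot 52 = \frac{52 i \sqrt{186}}{3}$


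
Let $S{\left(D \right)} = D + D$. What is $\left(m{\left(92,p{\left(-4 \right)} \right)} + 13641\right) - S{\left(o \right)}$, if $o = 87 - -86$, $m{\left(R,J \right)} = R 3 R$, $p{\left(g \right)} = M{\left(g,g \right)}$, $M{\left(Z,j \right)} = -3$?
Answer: $38687$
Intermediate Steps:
$p{\left(g \right)} = -3$
$m{\left(R,J \right)} = 3 R^{2}$ ($m{\left(R,J \right)} = 3 R R = 3 R^{2}$)
$o = 173$ ($o = 87 + 86 = 173$)
$S{\left(D \right)} = 2 D$
$\left(m{\left(92,p{\left(-4 \right)} \right)} + 13641\right) - S{\left(o \right)} = \left(3 \cdot 92^{2} + 13641\right) - 2 \cdot 173 = \left(3 \cdot 8464 + 13641\right) - 346 = \left(25392 + 13641\right) - 346 = 39033 - 346 = 38687$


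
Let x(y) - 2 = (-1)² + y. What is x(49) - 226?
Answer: -174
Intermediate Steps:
x(y) = 3 + y (x(y) = 2 + ((-1)² + y) = 2 + (1 + y) = 3 + y)
x(49) - 226 = (3 + 49) - 226 = 52 - 226 = -174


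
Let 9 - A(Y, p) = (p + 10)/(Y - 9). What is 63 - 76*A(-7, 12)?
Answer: -1451/2 ≈ -725.50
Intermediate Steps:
A(Y, p) = 9 - (10 + p)/(-9 + Y) (A(Y, p) = 9 - (p + 10)/(Y - 9) = 9 - (10 + p)/(-9 + Y))
63 - 76*A(-7, 12) = 63 - 76*(-91 - 1*12 + 9*(-7))/(-9 - 7) = 63 - 76*(-91 - 12 - 63)/(-16) = 63 - (-19)*(-166)/4 = 63 - 76*83/8 = 63 - 1577/2 = -1451/2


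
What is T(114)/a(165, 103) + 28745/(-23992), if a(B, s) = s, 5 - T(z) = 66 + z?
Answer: -7159335/2471176 ≈ -2.8971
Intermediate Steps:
T(z) = -61 - z (T(z) = 5 - (66 + z) = 5 + (-66 - z) = -61 - z)
T(114)/a(165, 103) + 28745/(-23992) = (-61 - 1*114)/103 + 28745/(-23992) = (-61 - 114)*(1/103) + 28745*(-1/23992) = -175*1/103 - 28745/23992 = -175/103 - 28745/23992 = -7159335/2471176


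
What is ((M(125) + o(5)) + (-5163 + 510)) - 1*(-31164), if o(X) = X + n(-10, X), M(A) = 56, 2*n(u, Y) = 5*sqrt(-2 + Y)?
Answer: 26572 + 5*sqrt(3)/2 ≈ 26576.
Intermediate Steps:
n(u, Y) = 5*sqrt(-2 + Y)/2 (n(u, Y) = (5*sqrt(-2 + Y))/2 = 5*sqrt(-2 + Y)/2)
o(X) = X + 5*sqrt(-2 + X)/2
((M(125) + o(5)) + (-5163 + 510)) - 1*(-31164) = ((56 + (5 + 5*sqrt(-2 + 5)/2)) + (-5163 + 510)) - 1*(-31164) = ((56 + (5 + 5*sqrt(3)/2)) - 4653) + 31164 = ((61 + 5*sqrt(3)/2) - 4653) + 31164 = (-4592 + 5*sqrt(3)/2) + 31164 = 26572 + 5*sqrt(3)/2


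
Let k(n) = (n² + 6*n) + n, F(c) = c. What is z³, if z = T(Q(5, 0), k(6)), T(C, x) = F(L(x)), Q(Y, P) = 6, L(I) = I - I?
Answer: 0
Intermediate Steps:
L(I) = 0
k(n) = n² + 7*n
T(C, x) = 0
z = 0
z³ = 0³ = 0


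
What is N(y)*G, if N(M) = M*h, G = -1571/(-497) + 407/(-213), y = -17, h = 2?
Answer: -63376/1491 ≈ -42.506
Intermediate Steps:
G = 1864/1491 (G = -1571*(-1/497) + 407*(-1/213) = 1571/497 - 407/213 = 1864/1491 ≈ 1.2502)
N(M) = 2*M (N(M) = M*2 = 2*M)
N(y)*G = (2*(-17))*(1864/1491) = -34*1864/1491 = -63376/1491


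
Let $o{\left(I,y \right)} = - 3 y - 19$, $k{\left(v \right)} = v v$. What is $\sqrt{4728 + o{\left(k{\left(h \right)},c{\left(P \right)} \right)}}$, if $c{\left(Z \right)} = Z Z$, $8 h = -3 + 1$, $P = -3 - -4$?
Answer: $\sqrt{4706} \approx 68.6$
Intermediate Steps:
$P = 1$ ($P = -3 + 4 = 1$)
$h = - \frac{1}{4}$ ($h = \frac{-3 + 1}{8} = \frac{1}{8} \left(-2\right) = - \frac{1}{4} \approx -0.25$)
$c{\left(Z \right)} = Z^{2}$
$k{\left(v \right)} = v^{2}$
$o{\left(I,y \right)} = -19 - 3 y$
$\sqrt{4728 + o{\left(k{\left(h \right)},c{\left(P \right)} \right)}} = \sqrt{4728 - \left(19 + 3 \cdot 1^{2}\right)} = \sqrt{4728 - 22} = \sqrt{4706}$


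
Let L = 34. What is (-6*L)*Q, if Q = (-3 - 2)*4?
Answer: 4080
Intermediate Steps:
Q = -20 (Q = -5*4 = -20)
(-6*L)*Q = -6*34*(-20) = -204*(-20) = 4080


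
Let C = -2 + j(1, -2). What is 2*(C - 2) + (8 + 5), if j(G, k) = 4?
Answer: 13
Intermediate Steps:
C = 2 (C = -2 + 4 = 2)
2*(C - 2) + (8 + 5) = 2*(2 - 2) + (8 + 5) = 2*0 + 13 = 0 + 13 = 13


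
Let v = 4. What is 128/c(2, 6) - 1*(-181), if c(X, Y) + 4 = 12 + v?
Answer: 575/3 ≈ 191.67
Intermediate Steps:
c(X, Y) = 12 (c(X, Y) = -4 + (12 + 4) = -4 + 16 = 12)
128/c(2, 6) - 1*(-181) = 128/12 - 1*(-181) = 128*(1/12) + 181 = 32/3 + 181 = 575/3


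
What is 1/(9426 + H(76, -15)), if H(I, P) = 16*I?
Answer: 1/10642 ≈ 9.3967e-5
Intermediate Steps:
1/(9426 + H(76, -15)) = 1/(9426 + 16*76) = 1/(9426 + 1216) = 1/10642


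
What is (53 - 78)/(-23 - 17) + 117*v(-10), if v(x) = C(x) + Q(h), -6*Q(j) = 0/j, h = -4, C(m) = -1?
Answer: -931/8 ≈ -116.38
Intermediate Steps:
Q(j) = 0 (Q(j) = -0/j = -⅙*0 = 0)
v(x) = -1 (v(x) = -1 + 0 = -1)
(53 - 78)/(-23 - 17) + 117*v(-10) = (53 - 78)/(-23 - 17) + 117*(-1) = -25/(-40) - 117 = -25*(-1/40) - 117 = 5/8 - 117 = -931/8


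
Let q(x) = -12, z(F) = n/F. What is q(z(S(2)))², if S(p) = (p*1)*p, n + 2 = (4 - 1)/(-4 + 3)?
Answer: 144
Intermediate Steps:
n = -5 (n = -2 + (4 - 1)/(-4 + 3) = -2 + 3/(-1) = -2 + 3*(-1) = -2 - 3 = -5)
S(p) = p² (S(p) = p*p = p²)
z(F) = -5/F
q(z(S(2)))² = (-12)² = 144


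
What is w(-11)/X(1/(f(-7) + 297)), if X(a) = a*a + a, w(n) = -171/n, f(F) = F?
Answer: 4793700/1067 ≈ 4492.7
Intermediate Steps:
X(a) = a + a² (X(a) = a² + a = a + a²)
w(-11)/X(1/(f(-7) + 297)) = (-171/(-11))/(((1 + 1/(-7 + 297))/(-7 + 297))) = (-171*(-1/11))/(((1 + 1/290)/290)) = 171/(11*(((1 + 1/290)/290))) = 171/(11*(((1/290)*(291/290)))) = 171/(11*(291/84100)) = (171/11)*(84100/291) = 4793700/1067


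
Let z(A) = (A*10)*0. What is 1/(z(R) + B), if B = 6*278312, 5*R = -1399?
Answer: 1/1669872 ≈ 5.9885e-7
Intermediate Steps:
R = -1399/5 (R = (1/5)*(-1399) = -1399/5 ≈ -279.80)
z(A) = 0 (z(A) = (10*A)*0 = 0)
B = 1669872
1/(z(R) + B) = 1/(0 + 1669872) = 1/1669872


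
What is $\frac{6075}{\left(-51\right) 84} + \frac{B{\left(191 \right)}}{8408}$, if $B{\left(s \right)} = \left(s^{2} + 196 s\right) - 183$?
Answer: $\frac{919437}{125069} \approx 7.3514$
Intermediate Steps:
$B{\left(s \right)} = -183 + s^{2} + 196 s$
$\frac{6075}{\left(-51\right) 84} + \frac{B{\left(191 \right)}}{8408} = \frac{6075}{\left(-51\right) 84} + \frac{-183 + 191^{2} + 196 \cdot 191}{8408} = \frac{6075}{-4284} + \left(-183 + 36481 + 37436\right) \frac{1}{8408} = 6075 \left(- \frac{1}{4284}\right) + 73734 \cdot \frac{1}{8408} = - \frac{675}{476} + \frac{36867}{4204} = \frac{919437}{125069}$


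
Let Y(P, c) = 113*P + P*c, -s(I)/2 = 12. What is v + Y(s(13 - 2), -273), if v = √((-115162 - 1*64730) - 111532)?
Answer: 3840 + 4*I*√18214 ≈ 3840.0 + 539.84*I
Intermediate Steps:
s(I) = -24 (s(I) = -2*12 = -24)
v = 4*I*√18214 (v = √((-115162 - 64730) - 111532) = √(-179892 - 111532) = √(-291424) = 4*I*√18214 ≈ 539.84*I)
v + Y(s(13 - 2), -273) = 4*I*√18214 - 24*(113 - 273) = 4*I*√18214 - 24*(-160) = 4*I*√18214 + 3840 = 3840 + 4*I*√18214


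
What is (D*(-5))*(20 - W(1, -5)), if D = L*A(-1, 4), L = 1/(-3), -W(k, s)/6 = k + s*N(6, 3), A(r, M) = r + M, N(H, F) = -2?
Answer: 430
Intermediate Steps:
A(r, M) = M + r
W(k, s) = -6*k + 12*s (W(k, s) = -6*(k + s*(-2)) = -6*(k - 2*s) = -6*k + 12*s)
L = -1/3 ≈ -0.33333
D = -1 (D = -(4 - 1)/3 = -1/3*3 = -1)
(D*(-5))*(20 - W(1, -5)) = (-1*(-5))*(20 - (-6*1 + 12*(-5))) = 5*(20 - (-6 - 60)) = 5*(20 - 1*(-66)) = 5*(20 + 66) = 5*86 = 430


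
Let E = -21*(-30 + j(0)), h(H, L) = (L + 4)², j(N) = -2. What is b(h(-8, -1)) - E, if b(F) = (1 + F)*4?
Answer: -632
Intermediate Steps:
h(H, L) = (4 + L)²
b(F) = 4 + 4*F
E = 672 (E = -21*(-30 - 2) = -21*(-32) = 672)
b(h(-8, -1)) - E = (4 + 4*(4 - 1)²) - 1*672 = (4 + 4*3²) - 672 = (4 + 4*9) - 672 = (4 + 36) - 672 = 40 - 672 = -632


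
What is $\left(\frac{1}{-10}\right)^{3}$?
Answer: $- \frac{1}{1000} \approx -0.001$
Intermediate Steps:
$\left(\frac{1}{-10}\right)^{3} = \left(- \frac{1}{10}\right)^{3} = - \frac{1}{1000}$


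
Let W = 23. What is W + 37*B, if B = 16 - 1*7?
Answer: 356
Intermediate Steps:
B = 9 (B = 16 - 7 = 9)
W + 37*B = 23 + 37*9 = 23 + 333 = 356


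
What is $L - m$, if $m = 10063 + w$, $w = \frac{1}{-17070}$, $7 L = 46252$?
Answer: $- \frac{412906223}{119490} \approx -3455.6$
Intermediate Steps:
$L = \frac{46252}{7}$ ($L = \frac{1}{7} \cdot 46252 = \frac{46252}{7} \approx 6607.4$)
$w = - \frac{1}{17070} \approx -5.8582 \cdot 10^{-5}$
$m = \frac{171775409}{17070}$ ($m = 10063 - \frac{1}{17070} = \frac{171775409}{17070} \approx 10063.0$)
$L - m = \frac{46252}{7} - \frac{171775409}{17070} = - \frac{412906223}{119490}$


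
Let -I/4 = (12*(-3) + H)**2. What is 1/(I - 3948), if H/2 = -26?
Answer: -1/34924 ≈ -2.8634e-5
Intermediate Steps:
H = -52 (H = 2*(-26) = -52)
I = -30976 (I = -4*(12*(-3) - 52)**2 = -4*(-36 - 52)**2 = -4*(-88)**2 = -4*7744 = -30976)
1/(I - 3948) = 1/(-30976 - 3948) = 1/(-34924) = -1/34924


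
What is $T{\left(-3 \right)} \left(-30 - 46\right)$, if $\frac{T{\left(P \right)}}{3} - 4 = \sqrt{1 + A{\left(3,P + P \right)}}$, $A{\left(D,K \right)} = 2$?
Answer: $-912 - 228 \sqrt{3} \approx -1306.9$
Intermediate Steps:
$T{\left(P \right)} = 12 + 3 \sqrt{3}$ ($T{\left(P \right)} = 12 + 3 \sqrt{1 + 2} = 12 + 3 \sqrt{3}$)
$T{\left(-3 \right)} \left(-30 - 46\right) = \left(12 + 3 \sqrt{3}\right) \left(-30 - 46\right) = \left(12 + 3 \sqrt{3}\right) \left(-76\right) = -912 - 228 \sqrt{3}$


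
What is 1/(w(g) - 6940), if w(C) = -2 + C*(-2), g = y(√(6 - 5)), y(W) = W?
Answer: -1/6944 ≈ -0.00014401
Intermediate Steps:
g = 1 (g = √(6 - 5) = √1 = 1)
w(C) = -2 - 2*C
1/(w(g) - 6940) = 1/((-2 - 2*1) - 6940) = 1/((-2 - 2) - 6940) = 1/(-4 - 6940) = 1/(-6944) = -1/6944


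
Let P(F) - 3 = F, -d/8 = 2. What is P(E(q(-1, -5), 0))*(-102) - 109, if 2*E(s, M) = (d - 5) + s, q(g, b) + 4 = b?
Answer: 1115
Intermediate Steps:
d = -16 (d = -8*2 = -16)
q(g, b) = -4 + b
E(s, M) = -21/2 + s/2 (E(s, M) = ((-16 - 5) + s)/2 = (-21 + s)/2 = -21/2 + s/2)
P(F) = 3 + F
P(E(q(-1, -5), 0))*(-102) - 109 = (3 + (-21/2 + (-4 - 5)/2))*(-102) - 109 = (3 + (-21/2 + (½)*(-9)))*(-102) - 109 = (3 + (-21/2 - 9/2))*(-102) - 109 = (3 - 15)*(-102) - 109 = -12*(-102) - 109 = 1224 - 109 = 1115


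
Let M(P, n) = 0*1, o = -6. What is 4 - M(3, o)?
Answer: 4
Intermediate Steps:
M(P, n) = 0
4 - M(3, o) = 4 - 1*0 = 4 + 0 = 4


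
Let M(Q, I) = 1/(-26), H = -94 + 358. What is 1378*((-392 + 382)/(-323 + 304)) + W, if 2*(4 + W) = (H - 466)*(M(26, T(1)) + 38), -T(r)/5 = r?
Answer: -1537749/494 ≈ -3112.9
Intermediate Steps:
T(r) = -5*r
H = 264
M(Q, I) = -1/26
W = -99791/26 (W = -4 + ((264 - 466)*(-1/26 + 38))/2 = -4 + (-202*987/26)/2 = -4 + (1/2)*(-99687/13) = -4 - 99687/26 = -99791/26 ≈ -3838.1)
1378*((-392 + 382)/(-323 + 304)) + W = 1378*((-392 + 382)/(-323 + 304)) - 99791/26 = 1378*(-10/(-19)) - 99791/26 = 1378*(-10*(-1/19)) - 99791/26 = 1378*(10/19) - 99791/26 = 13780/19 - 99791/26 = -1537749/494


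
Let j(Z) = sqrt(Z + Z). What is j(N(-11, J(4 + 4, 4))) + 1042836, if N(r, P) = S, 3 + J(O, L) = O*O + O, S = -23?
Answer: 1042836 + I*sqrt(46) ≈ 1.0428e+6 + 6.7823*I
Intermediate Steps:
J(O, L) = -3 + O + O**2 (J(O, L) = -3 + (O*O + O) = -3 + (O**2 + O) = -3 + (O + O**2) = -3 + O + O**2)
N(r, P) = -23
j(Z) = sqrt(2)*sqrt(Z) (j(Z) = sqrt(2*Z) = sqrt(2)*sqrt(Z))
j(N(-11, J(4 + 4, 4))) + 1042836 = sqrt(2)*sqrt(-23) + 1042836 = sqrt(2)*(I*sqrt(23)) + 1042836 = I*sqrt(46) + 1042836 = 1042836 + I*sqrt(46)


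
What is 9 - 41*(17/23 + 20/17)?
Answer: -27190/391 ≈ -69.540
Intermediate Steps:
9 - 41*(17/23 + 20/17) = 9 - 41*749/391 = 9 - 30709/391 = -27190/391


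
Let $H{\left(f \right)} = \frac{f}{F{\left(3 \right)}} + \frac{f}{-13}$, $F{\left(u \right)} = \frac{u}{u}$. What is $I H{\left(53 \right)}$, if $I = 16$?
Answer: $\frac{10176}{13} \approx 782.77$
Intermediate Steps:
$F{\left(u \right)} = 1$
$H{\left(f \right)} = \frac{12 f}{13}$ ($H{\left(f \right)} = \frac{f}{1} + \frac{f}{-13} = f 1 + f \left(- \frac{1}{13}\right) = f - \frac{f}{13} = \frac{12 f}{13}$)
$I H{\left(53 \right)} = 16 \cdot \frac{12}{13} \cdot 53 = 16 \cdot \frac{636}{13} = \frac{10176}{13}$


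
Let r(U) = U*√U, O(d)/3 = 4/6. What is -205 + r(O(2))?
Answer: -205 + 2*√2 ≈ -202.17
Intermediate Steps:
O(d) = 2 (O(d) = 3*(4/6) = 3*(4*(⅙)) = 3*(⅔) = 2)
r(U) = U^(3/2)
-205 + r(O(2)) = -205 + 2^(3/2) = -205 + 2*√2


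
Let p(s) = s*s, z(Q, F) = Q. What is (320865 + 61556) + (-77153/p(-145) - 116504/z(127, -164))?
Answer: 1018671698644/2670175 ≈ 3.8150e+5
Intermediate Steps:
p(s) = s**2
(320865 + 61556) + (-77153/p(-145) - 116504/z(127, -164)) = (320865 + 61556) + (-77153/((-145)**2) - 116504/127) = 382421 + (-77153/21025 - 116504*1/127) = 382421 + (-77153*1/21025 - 116504/127) = 382421 + (-77153/21025 - 116504/127) = 382421 - 2459295031/2670175 = 1018671698644/2670175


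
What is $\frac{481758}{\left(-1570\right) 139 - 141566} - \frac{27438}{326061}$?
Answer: $- \frac{9275254327}{6517524642} \approx -1.4231$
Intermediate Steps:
$\frac{481758}{\left(-1570\right) 139 - 141566} - \frac{27438}{326061} = \frac{481758}{-218230 - 141566} - \frac{9146}{108687} = \frac{481758}{-359796} - \frac{9146}{108687} = 481758 \left(- \frac{1}{359796}\right) - \frac{9146}{108687} = - \frac{80293}{59966} - \frac{9146}{108687} = - \frac{9275254327}{6517524642}$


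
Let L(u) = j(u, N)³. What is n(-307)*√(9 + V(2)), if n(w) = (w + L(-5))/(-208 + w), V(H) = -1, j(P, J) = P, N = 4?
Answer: 864*√2/515 ≈ 2.3726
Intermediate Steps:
L(u) = u³
n(w) = (-125 + w)/(-208 + w) (n(w) = (w + (-5)³)/(-208 + w) = (w - 125)/(-208 + w) = (-125 + w)/(-208 + w))
n(-307)*√(9 + V(2)) = ((-125 - 307)/(-208 - 307))*√(9 - 1) = (-432/(-515))*√8 = (-1/515*(-432))*(2*√2) = 432*(2*√2)/515 = 864*√2/515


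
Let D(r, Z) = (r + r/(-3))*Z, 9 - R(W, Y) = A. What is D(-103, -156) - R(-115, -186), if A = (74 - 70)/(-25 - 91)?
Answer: 310386/29 ≈ 10703.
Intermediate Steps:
A = -1/29 (A = 4/(-116) = 4*(-1/116) = -1/29 ≈ -0.034483)
R(W, Y) = 262/29 (R(W, Y) = 9 - 1*(-1/29) = 9 + 1/29 = 262/29)
D(r, Z) = 2*Z*r/3 (D(r, Z) = (r + r*(-⅓))*Z = (r - r/3)*Z = (2*r/3)*Z = 2*Z*r/3)
D(-103, -156) - R(-115, -186) = (⅔)*(-156)*(-103) - 1*262/29 = 10712 - 262/29 = 310386/29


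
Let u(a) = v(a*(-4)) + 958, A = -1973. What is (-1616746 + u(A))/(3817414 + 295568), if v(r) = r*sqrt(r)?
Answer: -89766/228499 + 7892*sqrt(1973)/2056491 ≈ -0.22239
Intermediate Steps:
v(r) = r**(3/2)
u(a) = 958 + 8*(-a)**(3/2) (u(a) = (a*(-4))**(3/2) + 958 = (-4*a)**(3/2) + 958 = 8*(-a)**(3/2) + 958 = 958 + 8*(-a)**(3/2))
(-1616746 + u(A))/(3817414 + 295568) = (-1616746 + (958 + 8*(-1*(-1973))**(3/2)))/(3817414 + 295568) = (-1616746 + (958 + 8*1973**(3/2)))/4112982 = (-1616746 + (958 + 8*(1973*sqrt(1973))))*(1/4112982) = (-1616746 + (958 + 15784*sqrt(1973)))*(1/4112982) = (-1615788 + 15784*sqrt(1973))*(1/4112982) = -89766/228499 + 7892*sqrt(1973)/2056491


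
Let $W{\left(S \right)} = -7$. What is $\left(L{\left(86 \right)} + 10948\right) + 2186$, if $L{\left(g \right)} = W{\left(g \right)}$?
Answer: $13127$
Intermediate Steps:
$L{\left(g \right)} = -7$
$\left(L{\left(86 \right)} + 10948\right) + 2186 = \left(-7 + 10948\right) + 2186 = 10941 + 2186 = 13127$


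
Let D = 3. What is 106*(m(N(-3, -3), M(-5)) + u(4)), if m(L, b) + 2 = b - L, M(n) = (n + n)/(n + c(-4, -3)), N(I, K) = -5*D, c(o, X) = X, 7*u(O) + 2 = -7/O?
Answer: 10176/7 ≈ 1453.7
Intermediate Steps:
u(O) = -2/7 - 1/O (u(O) = -2/7 + (-7/O)/7 = -2/7 - 1/O)
N(I, K) = -15 (N(I, K) = -5*3 = -15)
M(n) = 2*n/(-3 + n) (M(n) = (n + n)/(n - 3) = (2*n)/(-3 + n) = 2*n/(-3 + n))
m(L, b) = -2 + b - L (m(L, b) = -2 + (b - L) = -2 + b - L)
106*(m(N(-3, -3), M(-5)) + u(4)) = 106*((-2 + 2*(-5)/(-3 - 5) - 1*(-15)) + (-2/7 - 1/4)) = 106*((-2 + 2*(-5)/(-8) + 15) + (-2/7 - 1*¼)) = 106*((-2 + 2*(-5)*(-⅛) + 15) + (-2/7 - ¼)) = 106*((-2 + 5/4 + 15) - 15/28) = 106*(57/4 - 15/28) = 106*(96/7) = 10176/7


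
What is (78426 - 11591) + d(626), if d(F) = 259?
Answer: 67094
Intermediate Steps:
(78426 - 11591) + d(626) = (78426 - 11591) + 259 = 66835 + 259 = 67094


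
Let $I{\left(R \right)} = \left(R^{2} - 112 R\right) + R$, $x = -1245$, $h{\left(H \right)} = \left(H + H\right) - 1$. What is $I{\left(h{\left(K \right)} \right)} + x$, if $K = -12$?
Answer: $2155$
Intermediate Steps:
$h{\left(H \right)} = -1 + 2 H$ ($h{\left(H \right)} = 2 H - 1 = -1 + 2 H$)
$I{\left(R \right)} = R^{2} - 111 R$
$I{\left(h{\left(K \right)} \right)} + x = \left(-1 + 2 \left(-12\right)\right) \left(-111 + \left(-1 + 2 \left(-12\right)\right)\right) - 1245 = \left(-1 - 24\right) \left(-111 - 25\right) - 1245 = - 25 \left(-111 - 25\right) - 1245 = \left(-25\right) \left(-136\right) - 1245 = 3400 - 1245 = 2155$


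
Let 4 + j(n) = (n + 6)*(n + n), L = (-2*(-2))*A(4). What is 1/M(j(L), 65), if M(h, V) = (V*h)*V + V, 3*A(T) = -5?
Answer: 9/186485 ≈ 4.8261e-5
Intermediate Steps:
A(T) = -5/3 (A(T) = (⅓)*(-5) = -5/3)
L = -20/3 (L = -2*(-2)*(-5/3) = 4*(-5/3) = -20/3 ≈ -6.6667)
j(n) = -4 + 2*n*(6 + n) (j(n) = -4 + (n + 6)*(n + n) = -4 + (6 + n)*(2*n) = -4 + 2*n*(6 + n))
M(h, V) = V + h*V² (M(h, V) = h*V² + V = V + h*V²)
1/M(j(L), 65) = 1/(65*(1 + 65*(-4 + 2*(-20/3)² + 12*(-20/3)))) = 1/(65*(1 + 65*(-4 + 2*(400/9) - 80))) = 1/(65*(1 + 65*(-4 + 800/9 - 80))) = 1/(65*(1 + 65*(44/9))) = 1/(65*(1 + 2860/9)) = 1/(65*(2869/9)) = 1/(186485/9) = 9/186485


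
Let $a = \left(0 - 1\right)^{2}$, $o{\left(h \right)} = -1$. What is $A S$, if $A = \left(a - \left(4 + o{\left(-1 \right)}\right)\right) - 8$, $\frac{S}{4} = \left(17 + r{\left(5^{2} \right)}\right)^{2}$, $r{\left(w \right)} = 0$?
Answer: $-11560$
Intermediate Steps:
$a = 1$ ($a = \left(-1\right)^{2} = 1$)
$S = 1156$ ($S = 4 \left(17 + 0\right)^{2} = 4 \cdot 17^{2} = 4 \cdot 289 = 1156$)
$A = -10$ ($A = \left(1 - 3\right) - 8 = -2 - 8 = -10$)
$A S = \left(-10\right) 1156 = -11560$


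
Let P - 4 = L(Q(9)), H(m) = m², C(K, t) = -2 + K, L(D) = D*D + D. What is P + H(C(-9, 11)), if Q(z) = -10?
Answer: 215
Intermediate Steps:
L(D) = D + D² (L(D) = D² + D = D + D²)
P = 94 (P = 4 - 10*(1 - 10) = 4 - 10*(-9) = 4 + 90 = 94)
P + H(C(-9, 11)) = 94 + (-2 - 9)² = 94 + (-11)² = 94 + 121 = 215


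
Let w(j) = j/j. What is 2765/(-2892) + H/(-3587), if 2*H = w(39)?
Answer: -9919501/10373604 ≈ -0.95623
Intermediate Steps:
w(j) = 1
H = ½ (H = (½)*1 = ½ ≈ 0.50000)
2765/(-2892) + H/(-3587) = 2765/(-2892) + (½)/(-3587) = 2765*(-1/2892) + (½)*(-1/3587) = -2765/2892 - 1/7174 = -9919501/10373604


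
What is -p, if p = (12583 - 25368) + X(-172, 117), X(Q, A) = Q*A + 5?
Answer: 32904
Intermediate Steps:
X(Q, A) = 5 + A*Q (X(Q, A) = A*Q + 5 = 5 + A*Q)
p = -32904 (p = (12583 - 25368) + (5 + 117*(-172)) = -12785 + (5 - 20124) = -12785 - 20119 = -32904)
-p = -1*(-32904) = 32904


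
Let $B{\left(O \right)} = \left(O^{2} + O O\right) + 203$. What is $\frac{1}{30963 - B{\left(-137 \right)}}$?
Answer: $- \frac{1}{6778} \approx -0.00014754$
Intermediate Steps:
$B{\left(O \right)} = 203 + 2 O^{2}$ ($B{\left(O \right)} = \left(O^{2} + O^{2}\right) + 203 = 2 O^{2} + 203 = 203 + 2 O^{2}$)
$\frac{1}{30963 - B{\left(-137 \right)}} = \frac{1}{30963 - \left(203 + 2 \left(-137\right)^{2}\right)} = \frac{1}{30963 - \left(203 + 2 \cdot 18769\right)} = \frac{1}{30963 - \left(203 + 37538\right)} = \frac{1}{30963 - 37741} = \frac{1}{-6778} = - \frac{1}{6778}$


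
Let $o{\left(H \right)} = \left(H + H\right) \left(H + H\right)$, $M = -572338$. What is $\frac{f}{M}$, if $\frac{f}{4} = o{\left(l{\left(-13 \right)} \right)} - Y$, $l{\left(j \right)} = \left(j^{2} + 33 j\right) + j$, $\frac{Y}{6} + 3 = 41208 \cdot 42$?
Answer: $\frac{20172564}{286169} \approx 70.492$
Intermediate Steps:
$Y = 10384398$ ($Y = -18 + 6 \cdot 41208 \cdot 42 = -18 + 6 \cdot 1730736 = -18 + 10384416 = 10384398$)
$l{\left(j \right)} = j^{2} + 34 j$
$o{\left(H \right)} = 4 H^{2}$ ($o{\left(H \right)} = 2 H 2 H = 4 H^{2}$)
$f = -40345128$ ($f = 4 \left(4 \left(- 13 \left(34 - 13\right)\right)^{2} - 10384398\right) = 4 \left(4 \left(\left(-13\right) 21\right)^{2} - 10384398\right) = 4 \left(4 \left(-273\right)^{2} - 10384398\right) = 4 \left(4 \cdot 74529 - 10384398\right) = 4 \left(298116 - 10384398\right) = 4 \left(-10086282\right) = -40345128$)
$\frac{f}{M} = - \frac{40345128}{-572338} = \left(-40345128\right) \left(- \frac{1}{572338}\right) = \frac{20172564}{286169}$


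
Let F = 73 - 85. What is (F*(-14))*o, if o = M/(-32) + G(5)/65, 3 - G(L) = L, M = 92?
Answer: -31731/65 ≈ -488.17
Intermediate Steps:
G(L) = 3 - L
F = -12
o = -1511/520 (o = 92/(-32) + (3 - 1*5)/65 = 92*(-1/32) + (3 - 5)*(1/65) = -23/8 - 2*1/65 = -23/8 - 2/65 = -1511/520 ≈ -2.9058)
(F*(-14))*o = -12*(-14)*(-1511/520) = 168*(-1511/520) = -31731/65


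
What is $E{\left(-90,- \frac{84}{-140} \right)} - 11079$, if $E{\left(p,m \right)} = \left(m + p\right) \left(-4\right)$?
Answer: $- \frac{53607}{5} \approx -10721.0$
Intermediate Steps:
$E{\left(p,m \right)} = - 4 m - 4 p$
$E{\left(-90,- \frac{84}{-140} \right)} - 11079 = \left(- 4 \left(- \frac{84}{-140}\right) - -360\right) - 11079 = \left(- 4 \left(\left(-84\right) \left(- \frac{1}{140}\right)\right) + 360\right) - 11079 = \left(\left(-4\right) \frac{3}{5} + 360\right) - 11079 = \left(- \frac{12}{5} + 360\right) - 11079 = \frac{1788}{5} - 11079 = - \frac{53607}{5}$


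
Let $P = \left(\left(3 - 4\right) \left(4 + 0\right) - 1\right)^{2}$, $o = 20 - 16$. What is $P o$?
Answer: $100$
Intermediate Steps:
$o = 4$ ($o = 20 - 16 = 4$)
$P = 25$ ($P = \left(\left(-1\right) 4 - 1\right)^{2} = \left(-4 - 1\right)^{2} = \left(-5\right)^{2} = 25$)
$P o = 25 \cdot 4 = 100$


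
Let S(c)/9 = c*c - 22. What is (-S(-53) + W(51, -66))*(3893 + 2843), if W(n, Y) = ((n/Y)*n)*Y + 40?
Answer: -151169312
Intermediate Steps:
S(c) = -198 + 9*c**2 (S(c) = 9*(c*c - 22) = 9*(c**2 - 22) = 9*(-22 + c**2) = -198 + 9*c**2)
W(n, Y) = 40 + n**2 (W(n, Y) = (n**2/Y)*Y + 40 = n**2 + 40 = 40 + n**2)
(-S(-53) + W(51, -66))*(3893 + 2843) = (-(-198 + 9*(-53)**2) + (40 + 51**2))*(3893 + 2843) = (-(-198 + 9*2809) + (40 + 2601))*6736 = (-(-198 + 25281) + 2641)*6736 = (-1*25083 + 2641)*6736 = (-25083 + 2641)*6736 = -22442*6736 = -151169312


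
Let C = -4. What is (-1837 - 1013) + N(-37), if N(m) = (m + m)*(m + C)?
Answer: 184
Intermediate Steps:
N(m) = 2*m*(-4 + m) (N(m) = (m + m)*(m - 4) = (2*m)*(-4 + m) = 2*m*(-4 + m))
(-1837 - 1013) + N(-37) = (-1837 - 1013) + 2*(-37)*(-4 - 37) = -2850 + 2*(-37)*(-41) = -2850 + 3034 = 184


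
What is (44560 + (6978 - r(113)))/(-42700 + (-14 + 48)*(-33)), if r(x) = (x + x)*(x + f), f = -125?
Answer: -27125/21911 ≈ -1.2380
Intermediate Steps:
r(x) = 2*x*(-125 + x) (r(x) = (x + x)*(x - 125) = (2*x)*(-125 + x) = 2*x*(-125 + x))
(44560 + (6978 - r(113)))/(-42700 + (-14 + 48)*(-33)) = (44560 + (6978 - 2*113*(-125 + 113)))/(-42700 + (-14 + 48)*(-33)) = (44560 + (6978 - 2*113*(-12)))/(-42700 + 34*(-33)) = (44560 + (6978 - 1*(-2712)))/(-42700 - 1122) = (44560 + (6978 + 2712))/(-43822) = (44560 + 9690)*(-1/43822) = 54250*(-1/43822) = -27125/21911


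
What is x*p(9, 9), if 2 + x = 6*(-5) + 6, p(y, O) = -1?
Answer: 26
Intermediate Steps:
x = -26 (x = -2 + (6*(-5) + 6) = -2 + (-30 + 6) = -2 - 24 = -26)
x*p(9, 9) = -26*(-1) = 26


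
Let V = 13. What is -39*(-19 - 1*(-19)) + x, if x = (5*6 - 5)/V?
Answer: 25/13 ≈ 1.9231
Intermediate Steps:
x = 25/13 (x = (5*6 - 5)/13 = (30 - 5)*(1/13) = 25*(1/13) = 25/13 ≈ 1.9231)
-39*(-19 - 1*(-19)) + x = -39*(-19 - 1*(-19)) + 25/13 = -39*(-19 + 19) + 25/13 = -39*0 + 25/13 = 0 + 25/13 = 25/13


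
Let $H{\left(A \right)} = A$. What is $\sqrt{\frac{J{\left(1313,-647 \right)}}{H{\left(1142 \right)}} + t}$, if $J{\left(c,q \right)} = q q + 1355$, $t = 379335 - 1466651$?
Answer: $\frac{i \sqrt{354389696234}}{571} \approx 1042.6 i$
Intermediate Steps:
$t = -1087316$
$J{\left(c,q \right)} = 1355 + q^{2}$ ($J{\left(c,q \right)} = q^{2} + 1355 = 1355 + q^{2}$)
$\sqrt{\frac{J{\left(1313,-647 \right)}}{H{\left(1142 \right)}} + t} = \sqrt{\frac{1355 + \left(-647\right)^{2}}{1142} - 1087316} = \sqrt{\left(1355 + 418609\right) \frac{1}{1142} - 1087316} = \sqrt{419964 \cdot \frac{1}{1142} - 1087316} = \sqrt{\frac{209982}{571} - 1087316} = \sqrt{- \frac{620647454}{571}} = \frac{i \sqrt{354389696234}}{571}$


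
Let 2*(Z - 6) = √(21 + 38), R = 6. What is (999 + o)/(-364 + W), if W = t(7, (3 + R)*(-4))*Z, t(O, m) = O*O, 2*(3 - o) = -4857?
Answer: 137220/17437 + 6861*√59/2491 ≈ 29.026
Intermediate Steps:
o = 4863/2 (o = 3 - ½*(-4857) = 3 + 4857/2 = 4863/2 ≈ 2431.5)
Z = 6 + √59/2 (Z = 6 + √(21 + 38)/2 = 6 + √59/2 ≈ 9.8406)
t(O, m) = O²
W = 294 + 49*√59/2 (W = 7²*(6 + √59/2) = 49*(6 + √59/2) = 294 + 49*√59/2 ≈ 482.19)
(999 + o)/(-364 + W) = (999 + 4863/2)/(-364 + (294 + 49*√59/2)) = 6861/(2*(-70 + 49*√59/2))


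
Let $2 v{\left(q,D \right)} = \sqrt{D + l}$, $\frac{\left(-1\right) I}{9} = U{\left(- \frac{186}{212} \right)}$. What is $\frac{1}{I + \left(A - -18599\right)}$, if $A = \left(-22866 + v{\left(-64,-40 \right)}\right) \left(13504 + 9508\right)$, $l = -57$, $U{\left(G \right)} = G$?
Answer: $- \frac{5912088649426}{3110786206826196462953} - \frac{129281416 i \sqrt{97}}{3110786206826196462953} \approx -1.9005 \cdot 10^{-9} - 4.0931 \cdot 10^{-13} i$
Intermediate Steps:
$I = \frac{837}{106}$ ($I = - 9 \left(- \frac{186}{212}\right) = - 9 \left(\left(-186\right) \frac{1}{212}\right) = \left(-9\right) \left(- \frac{93}{106}\right) = \frac{837}{106} \approx 7.8962$)
$v{\left(q,D \right)} = \frac{\sqrt{-57 + D}}{2}$ ($v{\left(q,D \right)} = \frac{\sqrt{D - 57}}{2} = \frac{\sqrt{-57 + D}}{2}$)
$A = -526192392 + 11506 i \sqrt{97}$ ($A = \left(-22866 + \frac{\sqrt{-57 - 40}}{2}\right) \left(13504 + 9508\right) = \left(-22866 + \frac{\sqrt{-97}}{2}\right) 23012 = \left(-22866 + \frac{i \sqrt{97}}{2}\right) 23012 = -526192392 + 11506 i \sqrt{97} \approx -5.2619 \cdot 10^{8} + 1.1332 \cdot 10^{5} i$)
$\frac{1}{I + \left(A - -18599\right)} = \frac{1}{\frac{837}{106} - \left(526173793 - 11506 i \sqrt{97}\right)} = \frac{1}{- \frac{55774421221}{106} + 11506 i \sqrt{97}}$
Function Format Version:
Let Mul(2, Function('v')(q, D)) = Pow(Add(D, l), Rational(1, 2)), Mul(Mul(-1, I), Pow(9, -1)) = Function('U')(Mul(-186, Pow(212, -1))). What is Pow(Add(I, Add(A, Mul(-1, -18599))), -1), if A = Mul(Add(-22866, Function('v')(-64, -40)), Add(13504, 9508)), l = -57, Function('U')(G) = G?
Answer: Add(Rational(-5912088649426, 3110786206826196462953), Mul(Rational(-129281416, 3110786206826196462953), I, Pow(97, Rational(1, 2)))) ≈ Add(-1.9005e-9, Mul(-4.0931e-13, I))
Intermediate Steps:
I = Rational(837, 106) (I = Mul(-9, Mul(-186, Pow(212, -1))) = Mul(-9, Mul(-186, Rational(1, 212))) = Mul(-9, Rational(-93, 106)) = Rational(837, 106) ≈ 7.8962)
Function('v')(q, D) = Mul(Rational(1, 2), Pow(Add(-57, D), Rational(1, 2))) (Function('v')(q, D) = Mul(Rational(1, 2), Pow(Add(D, -57), Rational(1, 2))) = Mul(Rational(1, 2), Pow(Add(-57, D), Rational(1, 2))))
A = Add(-526192392, Mul(11506, I, Pow(97, Rational(1, 2)))) (A = Mul(Add(-22866, Mul(Rational(1, 2), Pow(Add(-57, -40), Rational(1, 2)))), Add(13504, 9508)) = Mul(Add(-22866, Mul(Rational(1, 2), Pow(-97, Rational(1, 2)))), 23012) = Mul(Add(-22866, Mul(Rational(1, 2), Mul(I, Pow(97, Rational(1, 2))))), 23012) = Mul(Add(-22866, Mul(Rational(1, 2), I, Pow(97, Rational(1, 2)))), 23012) = Add(-526192392, Mul(11506, I, Pow(97, Rational(1, 2)))) ≈ Add(-5.2619e+8, Mul(1.1332e+5, I)))
Pow(Add(I, Add(A, Mul(-1, -18599))), -1) = Pow(Add(Rational(837, 106), Add(Add(-526192392, Mul(11506, I, Pow(97, Rational(1, 2)))), Mul(-1, -18599))), -1) = Pow(Add(Rational(837, 106), Add(Add(-526192392, Mul(11506, I, Pow(97, Rational(1, 2)))), 18599)), -1) = Pow(Add(Rational(837, 106), Add(-526173793, Mul(11506, I, Pow(97, Rational(1, 2))))), -1) = Pow(Add(Rational(-55774421221, 106), Mul(11506, I, Pow(97, Rational(1, 2)))), -1)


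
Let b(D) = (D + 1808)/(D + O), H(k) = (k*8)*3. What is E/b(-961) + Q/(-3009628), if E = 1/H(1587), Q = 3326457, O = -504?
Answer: -26829423726493/24273053110152 ≈ -1.1053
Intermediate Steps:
H(k) = 24*k (H(k) = (8*k)*3 = 24*k)
b(D) = (1808 + D)/(-504 + D) (b(D) = (D + 1808)/(D - 504) = (1808 + D)/(-504 + D))
E = 1/38088 (E = 1/(24*1587) = 1/38088 ≈ 2.6255e-5)
E/b(-961) + Q/(-3009628) = 1/(38088*(((1808 - 961)/(-504 - 961)))) + 3326457/(-3009628) = 1/(38088*((847/(-1465)))) + 3326457*(-1/3009628) = 1/(38088*((-1/1465*847))) - 3326457/3009628 = 1/(38088*(-847/1465)) - 3326457/3009628 = (1/38088)*(-1465/847) - 3326457/3009628 = -1465/32260536 - 3326457/3009628 = -26829423726493/24273053110152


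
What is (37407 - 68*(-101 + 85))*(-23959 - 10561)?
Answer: -1328847400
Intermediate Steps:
(37407 - 68*(-101 + 85))*(-23959 - 10561) = (37407 - 68*(-16))*(-34520) = (37407 + 1088)*(-34520) = 38495*(-34520) = -1328847400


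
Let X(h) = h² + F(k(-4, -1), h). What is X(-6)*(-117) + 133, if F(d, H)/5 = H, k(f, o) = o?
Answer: -569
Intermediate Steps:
F(d, H) = 5*H
X(h) = h² + 5*h
X(-6)*(-117) + 133 = -6*(5 - 6)*(-117) + 133 = -6*(-1)*(-117) + 133 = 6*(-117) + 133 = -702 + 133 = -569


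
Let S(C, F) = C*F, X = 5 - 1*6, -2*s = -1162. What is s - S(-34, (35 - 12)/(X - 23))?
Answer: 6581/12 ≈ 548.42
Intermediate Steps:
s = 581 (s = -½*(-1162) = 581)
X = -1 (X = 5 - 6 = -1)
s - S(-34, (35 - 12)/(X - 23)) = 581 - (-34)*(35 - 12)/(-1 - 23) = 581 - (-34)*23/(-24) = 581 - (-34)*23*(-1/24) = 581 - (-34)*(-23)/24 = 581 - 1*391/12 = 581 - 391/12 = 6581/12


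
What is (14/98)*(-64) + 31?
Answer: 153/7 ≈ 21.857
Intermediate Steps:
(14/98)*(-64) + 31 = (14*(1/98))*(-64) + 31 = (1/7)*(-64) + 31 = -64/7 + 31 = 153/7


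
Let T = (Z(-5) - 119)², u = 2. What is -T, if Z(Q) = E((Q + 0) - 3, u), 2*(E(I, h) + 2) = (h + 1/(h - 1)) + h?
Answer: -56169/4 ≈ -14042.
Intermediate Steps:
E(I, h) = -2 + h + 1/(2*(-1 + h)) (E(I, h) = -2 + ((h + 1/(h - 1)) + h)/2 = -2 + ((h + 1/(-1 + h)) + h)/2 = -2 + (1/(-1 + h) + 2*h)/2 = -2 + (h + 1/(2*(-1 + h))) = -2 + h + 1/(2*(-1 + h)))
Z(Q) = ½ (Z(Q) = (5/2 + 2² - 3*2)/(-1 + 2) = (5/2 + 4 - 6)/1 = 1*(½) = ½)
T = 56169/4 (T = (½ - 119)² = (-237/2)² = 56169/4 ≈ 14042.)
-T = -1*56169/4 = -56169/4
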